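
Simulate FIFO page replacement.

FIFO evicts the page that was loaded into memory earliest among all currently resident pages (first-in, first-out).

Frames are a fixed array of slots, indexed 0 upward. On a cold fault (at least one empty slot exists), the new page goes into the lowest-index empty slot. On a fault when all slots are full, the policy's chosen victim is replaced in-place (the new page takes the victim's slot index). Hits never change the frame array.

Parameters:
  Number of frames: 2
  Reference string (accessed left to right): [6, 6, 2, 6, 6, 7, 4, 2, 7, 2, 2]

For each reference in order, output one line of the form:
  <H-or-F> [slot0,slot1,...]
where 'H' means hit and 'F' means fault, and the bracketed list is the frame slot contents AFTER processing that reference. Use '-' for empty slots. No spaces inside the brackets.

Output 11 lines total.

F [6,-]
H [6,-]
F [6,2]
H [6,2]
H [6,2]
F [7,2]
F [7,4]
F [2,4]
F [2,7]
H [2,7]
H [2,7]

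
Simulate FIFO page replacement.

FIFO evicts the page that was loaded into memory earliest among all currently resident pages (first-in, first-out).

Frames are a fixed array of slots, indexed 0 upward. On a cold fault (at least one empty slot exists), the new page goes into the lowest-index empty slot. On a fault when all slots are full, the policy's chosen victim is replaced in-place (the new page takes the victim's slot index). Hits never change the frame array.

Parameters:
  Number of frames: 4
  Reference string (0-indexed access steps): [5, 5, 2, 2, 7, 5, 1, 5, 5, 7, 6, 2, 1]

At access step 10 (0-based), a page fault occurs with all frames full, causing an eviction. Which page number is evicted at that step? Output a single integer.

Step 0: ref 5 -> FAULT, frames=[5,-,-,-]
Step 1: ref 5 -> HIT, frames=[5,-,-,-]
Step 2: ref 2 -> FAULT, frames=[5,2,-,-]
Step 3: ref 2 -> HIT, frames=[5,2,-,-]
Step 4: ref 7 -> FAULT, frames=[5,2,7,-]
Step 5: ref 5 -> HIT, frames=[5,2,7,-]
Step 6: ref 1 -> FAULT, frames=[5,2,7,1]
Step 7: ref 5 -> HIT, frames=[5,2,7,1]
Step 8: ref 5 -> HIT, frames=[5,2,7,1]
Step 9: ref 7 -> HIT, frames=[5,2,7,1]
Step 10: ref 6 -> FAULT, evict 5, frames=[6,2,7,1]
At step 10: evicted page 5

Answer: 5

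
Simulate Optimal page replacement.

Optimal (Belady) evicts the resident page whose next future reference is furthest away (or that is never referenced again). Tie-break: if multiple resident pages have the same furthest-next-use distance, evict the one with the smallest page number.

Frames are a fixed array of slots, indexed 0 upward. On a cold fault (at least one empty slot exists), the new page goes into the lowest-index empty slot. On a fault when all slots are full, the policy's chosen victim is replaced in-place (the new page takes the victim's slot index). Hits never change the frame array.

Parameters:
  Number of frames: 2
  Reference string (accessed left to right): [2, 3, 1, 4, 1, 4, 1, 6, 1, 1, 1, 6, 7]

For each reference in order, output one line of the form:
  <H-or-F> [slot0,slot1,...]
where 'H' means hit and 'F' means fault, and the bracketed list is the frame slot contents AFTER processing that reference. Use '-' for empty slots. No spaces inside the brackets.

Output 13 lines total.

F [2,-]
F [2,3]
F [1,3]
F [1,4]
H [1,4]
H [1,4]
H [1,4]
F [1,6]
H [1,6]
H [1,6]
H [1,6]
H [1,6]
F [7,6]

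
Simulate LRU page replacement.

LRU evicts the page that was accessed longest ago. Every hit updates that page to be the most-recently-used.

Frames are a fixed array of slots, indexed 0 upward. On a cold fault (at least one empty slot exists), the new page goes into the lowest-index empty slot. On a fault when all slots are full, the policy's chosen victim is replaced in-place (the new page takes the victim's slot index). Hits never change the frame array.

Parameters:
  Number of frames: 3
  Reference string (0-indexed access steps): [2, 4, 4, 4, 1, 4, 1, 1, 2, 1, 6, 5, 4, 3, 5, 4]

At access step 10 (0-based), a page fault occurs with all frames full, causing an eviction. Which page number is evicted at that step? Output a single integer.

Step 0: ref 2 -> FAULT, frames=[2,-,-]
Step 1: ref 4 -> FAULT, frames=[2,4,-]
Step 2: ref 4 -> HIT, frames=[2,4,-]
Step 3: ref 4 -> HIT, frames=[2,4,-]
Step 4: ref 1 -> FAULT, frames=[2,4,1]
Step 5: ref 4 -> HIT, frames=[2,4,1]
Step 6: ref 1 -> HIT, frames=[2,4,1]
Step 7: ref 1 -> HIT, frames=[2,4,1]
Step 8: ref 2 -> HIT, frames=[2,4,1]
Step 9: ref 1 -> HIT, frames=[2,4,1]
Step 10: ref 6 -> FAULT, evict 4, frames=[2,6,1]
At step 10: evicted page 4

Answer: 4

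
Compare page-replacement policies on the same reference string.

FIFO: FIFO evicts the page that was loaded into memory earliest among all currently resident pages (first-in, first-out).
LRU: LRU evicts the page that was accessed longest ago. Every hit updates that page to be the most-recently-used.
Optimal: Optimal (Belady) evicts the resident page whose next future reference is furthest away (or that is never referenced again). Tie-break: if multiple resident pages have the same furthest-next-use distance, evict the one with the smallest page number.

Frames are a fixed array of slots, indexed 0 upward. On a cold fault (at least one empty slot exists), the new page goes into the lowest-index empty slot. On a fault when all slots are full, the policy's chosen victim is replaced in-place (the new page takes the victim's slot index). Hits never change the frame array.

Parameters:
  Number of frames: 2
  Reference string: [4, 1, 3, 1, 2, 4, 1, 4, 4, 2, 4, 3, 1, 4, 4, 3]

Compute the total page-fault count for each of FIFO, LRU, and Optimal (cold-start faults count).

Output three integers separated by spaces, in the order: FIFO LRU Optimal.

--- FIFO ---
  step 0: ref 4 -> FAULT, frames=[4,-] (faults so far: 1)
  step 1: ref 1 -> FAULT, frames=[4,1] (faults so far: 2)
  step 2: ref 3 -> FAULT, evict 4, frames=[3,1] (faults so far: 3)
  step 3: ref 1 -> HIT, frames=[3,1] (faults so far: 3)
  step 4: ref 2 -> FAULT, evict 1, frames=[3,2] (faults so far: 4)
  step 5: ref 4 -> FAULT, evict 3, frames=[4,2] (faults so far: 5)
  step 6: ref 1 -> FAULT, evict 2, frames=[4,1] (faults so far: 6)
  step 7: ref 4 -> HIT, frames=[4,1] (faults so far: 6)
  step 8: ref 4 -> HIT, frames=[4,1] (faults so far: 6)
  step 9: ref 2 -> FAULT, evict 4, frames=[2,1] (faults so far: 7)
  step 10: ref 4 -> FAULT, evict 1, frames=[2,4] (faults so far: 8)
  step 11: ref 3 -> FAULT, evict 2, frames=[3,4] (faults so far: 9)
  step 12: ref 1 -> FAULT, evict 4, frames=[3,1] (faults so far: 10)
  step 13: ref 4 -> FAULT, evict 3, frames=[4,1] (faults so far: 11)
  step 14: ref 4 -> HIT, frames=[4,1] (faults so far: 11)
  step 15: ref 3 -> FAULT, evict 1, frames=[4,3] (faults so far: 12)
  FIFO total faults: 12
--- LRU ---
  step 0: ref 4 -> FAULT, frames=[4,-] (faults so far: 1)
  step 1: ref 1 -> FAULT, frames=[4,1] (faults so far: 2)
  step 2: ref 3 -> FAULT, evict 4, frames=[3,1] (faults so far: 3)
  step 3: ref 1 -> HIT, frames=[3,1] (faults so far: 3)
  step 4: ref 2 -> FAULT, evict 3, frames=[2,1] (faults so far: 4)
  step 5: ref 4 -> FAULT, evict 1, frames=[2,4] (faults so far: 5)
  step 6: ref 1 -> FAULT, evict 2, frames=[1,4] (faults so far: 6)
  step 7: ref 4 -> HIT, frames=[1,4] (faults so far: 6)
  step 8: ref 4 -> HIT, frames=[1,4] (faults so far: 6)
  step 9: ref 2 -> FAULT, evict 1, frames=[2,4] (faults so far: 7)
  step 10: ref 4 -> HIT, frames=[2,4] (faults so far: 7)
  step 11: ref 3 -> FAULT, evict 2, frames=[3,4] (faults so far: 8)
  step 12: ref 1 -> FAULT, evict 4, frames=[3,1] (faults so far: 9)
  step 13: ref 4 -> FAULT, evict 3, frames=[4,1] (faults so far: 10)
  step 14: ref 4 -> HIT, frames=[4,1] (faults so far: 10)
  step 15: ref 3 -> FAULT, evict 1, frames=[4,3] (faults so far: 11)
  LRU total faults: 11
--- Optimal ---
  step 0: ref 4 -> FAULT, frames=[4,-] (faults so far: 1)
  step 1: ref 1 -> FAULT, frames=[4,1] (faults so far: 2)
  step 2: ref 3 -> FAULT, evict 4, frames=[3,1] (faults so far: 3)
  step 3: ref 1 -> HIT, frames=[3,1] (faults so far: 3)
  step 4: ref 2 -> FAULT, evict 3, frames=[2,1] (faults so far: 4)
  step 5: ref 4 -> FAULT, evict 2, frames=[4,1] (faults so far: 5)
  step 6: ref 1 -> HIT, frames=[4,1] (faults so far: 5)
  step 7: ref 4 -> HIT, frames=[4,1] (faults so far: 5)
  step 8: ref 4 -> HIT, frames=[4,1] (faults so far: 5)
  step 9: ref 2 -> FAULT, evict 1, frames=[4,2] (faults so far: 6)
  step 10: ref 4 -> HIT, frames=[4,2] (faults so far: 6)
  step 11: ref 3 -> FAULT, evict 2, frames=[4,3] (faults so far: 7)
  step 12: ref 1 -> FAULT, evict 3, frames=[4,1] (faults so far: 8)
  step 13: ref 4 -> HIT, frames=[4,1] (faults so far: 8)
  step 14: ref 4 -> HIT, frames=[4,1] (faults so far: 8)
  step 15: ref 3 -> FAULT, evict 1, frames=[4,3] (faults so far: 9)
  Optimal total faults: 9

Answer: 12 11 9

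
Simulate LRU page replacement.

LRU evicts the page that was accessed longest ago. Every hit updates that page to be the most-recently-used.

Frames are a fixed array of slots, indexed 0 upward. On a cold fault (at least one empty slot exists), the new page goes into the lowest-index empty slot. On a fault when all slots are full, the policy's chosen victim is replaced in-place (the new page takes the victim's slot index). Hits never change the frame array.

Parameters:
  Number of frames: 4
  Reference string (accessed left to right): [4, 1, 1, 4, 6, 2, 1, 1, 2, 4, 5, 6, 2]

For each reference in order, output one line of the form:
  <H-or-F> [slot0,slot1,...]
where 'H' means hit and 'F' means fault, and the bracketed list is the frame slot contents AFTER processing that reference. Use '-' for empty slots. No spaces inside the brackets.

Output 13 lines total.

F [4,-,-,-]
F [4,1,-,-]
H [4,1,-,-]
H [4,1,-,-]
F [4,1,6,-]
F [4,1,6,2]
H [4,1,6,2]
H [4,1,6,2]
H [4,1,6,2]
H [4,1,6,2]
F [4,1,5,2]
F [4,6,5,2]
H [4,6,5,2]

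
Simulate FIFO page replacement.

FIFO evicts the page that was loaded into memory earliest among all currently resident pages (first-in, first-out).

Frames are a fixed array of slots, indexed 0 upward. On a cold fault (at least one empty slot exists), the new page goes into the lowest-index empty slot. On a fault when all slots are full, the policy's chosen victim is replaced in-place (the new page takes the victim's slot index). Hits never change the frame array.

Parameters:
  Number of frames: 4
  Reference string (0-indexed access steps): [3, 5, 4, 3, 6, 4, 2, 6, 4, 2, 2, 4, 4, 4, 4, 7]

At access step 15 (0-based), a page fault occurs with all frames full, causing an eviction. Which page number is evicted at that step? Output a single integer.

Step 0: ref 3 -> FAULT, frames=[3,-,-,-]
Step 1: ref 5 -> FAULT, frames=[3,5,-,-]
Step 2: ref 4 -> FAULT, frames=[3,5,4,-]
Step 3: ref 3 -> HIT, frames=[3,5,4,-]
Step 4: ref 6 -> FAULT, frames=[3,5,4,6]
Step 5: ref 4 -> HIT, frames=[3,5,4,6]
Step 6: ref 2 -> FAULT, evict 3, frames=[2,5,4,6]
Step 7: ref 6 -> HIT, frames=[2,5,4,6]
Step 8: ref 4 -> HIT, frames=[2,5,4,6]
Step 9: ref 2 -> HIT, frames=[2,5,4,6]
Step 10: ref 2 -> HIT, frames=[2,5,4,6]
Step 11: ref 4 -> HIT, frames=[2,5,4,6]
Step 12: ref 4 -> HIT, frames=[2,5,4,6]
Step 13: ref 4 -> HIT, frames=[2,5,4,6]
Step 14: ref 4 -> HIT, frames=[2,5,4,6]
Step 15: ref 7 -> FAULT, evict 5, frames=[2,7,4,6]
At step 15: evicted page 5

Answer: 5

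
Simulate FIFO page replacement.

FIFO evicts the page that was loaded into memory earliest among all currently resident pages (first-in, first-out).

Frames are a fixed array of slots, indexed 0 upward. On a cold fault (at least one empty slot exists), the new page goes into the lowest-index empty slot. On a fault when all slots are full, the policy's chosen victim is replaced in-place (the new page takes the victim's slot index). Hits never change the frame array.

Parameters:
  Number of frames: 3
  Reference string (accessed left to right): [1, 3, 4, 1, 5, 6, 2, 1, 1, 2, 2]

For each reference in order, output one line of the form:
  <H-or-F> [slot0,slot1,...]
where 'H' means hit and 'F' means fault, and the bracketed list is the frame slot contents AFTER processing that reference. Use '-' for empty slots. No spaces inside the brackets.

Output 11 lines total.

F [1,-,-]
F [1,3,-]
F [1,3,4]
H [1,3,4]
F [5,3,4]
F [5,6,4]
F [5,6,2]
F [1,6,2]
H [1,6,2]
H [1,6,2]
H [1,6,2]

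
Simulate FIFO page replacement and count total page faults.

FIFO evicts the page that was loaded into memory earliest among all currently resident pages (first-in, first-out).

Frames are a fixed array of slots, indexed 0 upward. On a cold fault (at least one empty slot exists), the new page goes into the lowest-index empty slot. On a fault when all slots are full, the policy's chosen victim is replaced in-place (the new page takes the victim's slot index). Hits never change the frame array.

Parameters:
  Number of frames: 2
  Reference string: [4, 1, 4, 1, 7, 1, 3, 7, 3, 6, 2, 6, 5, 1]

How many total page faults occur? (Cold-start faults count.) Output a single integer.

Answer: 8

Derivation:
Step 0: ref 4 → FAULT, frames=[4,-]
Step 1: ref 1 → FAULT, frames=[4,1]
Step 2: ref 4 → HIT, frames=[4,1]
Step 3: ref 1 → HIT, frames=[4,1]
Step 4: ref 7 → FAULT (evict 4), frames=[7,1]
Step 5: ref 1 → HIT, frames=[7,1]
Step 6: ref 3 → FAULT (evict 1), frames=[7,3]
Step 7: ref 7 → HIT, frames=[7,3]
Step 8: ref 3 → HIT, frames=[7,3]
Step 9: ref 6 → FAULT (evict 7), frames=[6,3]
Step 10: ref 2 → FAULT (evict 3), frames=[6,2]
Step 11: ref 6 → HIT, frames=[6,2]
Step 12: ref 5 → FAULT (evict 6), frames=[5,2]
Step 13: ref 1 → FAULT (evict 2), frames=[5,1]
Total faults: 8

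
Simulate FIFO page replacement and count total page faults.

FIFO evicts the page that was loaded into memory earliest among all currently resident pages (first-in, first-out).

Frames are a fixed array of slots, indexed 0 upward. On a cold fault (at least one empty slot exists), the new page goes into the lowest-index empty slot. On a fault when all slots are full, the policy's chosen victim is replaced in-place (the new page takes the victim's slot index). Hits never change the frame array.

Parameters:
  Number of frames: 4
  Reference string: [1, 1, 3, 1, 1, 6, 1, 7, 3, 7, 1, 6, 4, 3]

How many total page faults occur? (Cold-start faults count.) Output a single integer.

Step 0: ref 1 → FAULT, frames=[1,-,-,-]
Step 1: ref 1 → HIT, frames=[1,-,-,-]
Step 2: ref 3 → FAULT, frames=[1,3,-,-]
Step 3: ref 1 → HIT, frames=[1,3,-,-]
Step 4: ref 1 → HIT, frames=[1,3,-,-]
Step 5: ref 6 → FAULT, frames=[1,3,6,-]
Step 6: ref 1 → HIT, frames=[1,3,6,-]
Step 7: ref 7 → FAULT, frames=[1,3,6,7]
Step 8: ref 3 → HIT, frames=[1,3,6,7]
Step 9: ref 7 → HIT, frames=[1,3,6,7]
Step 10: ref 1 → HIT, frames=[1,3,6,7]
Step 11: ref 6 → HIT, frames=[1,3,6,7]
Step 12: ref 4 → FAULT (evict 1), frames=[4,3,6,7]
Step 13: ref 3 → HIT, frames=[4,3,6,7]
Total faults: 5

Answer: 5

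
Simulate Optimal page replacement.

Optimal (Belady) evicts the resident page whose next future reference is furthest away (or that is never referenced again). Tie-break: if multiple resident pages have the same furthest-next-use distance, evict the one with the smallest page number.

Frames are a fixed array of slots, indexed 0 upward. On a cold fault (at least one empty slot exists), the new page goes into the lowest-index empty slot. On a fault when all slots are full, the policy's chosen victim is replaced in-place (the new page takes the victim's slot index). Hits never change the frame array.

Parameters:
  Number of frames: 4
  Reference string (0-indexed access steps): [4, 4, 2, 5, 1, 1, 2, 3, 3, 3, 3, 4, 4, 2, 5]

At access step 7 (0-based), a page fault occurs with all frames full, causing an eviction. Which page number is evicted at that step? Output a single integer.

Step 0: ref 4 -> FAULT, frames=[4,-,-,-]
Step 1: ref 4 -> HIT, frames=[4,-,-,-]
Step 2: ref 2 -> FAULT, frames=[4,2,-,-]
Step 3: ref 5 -> FAULT, frames=[4,2,5,-]
Step 4: ref 1 -> FAULT, frames=[4,2,5,1]
Step 5: ref 1 -> HIT, frames=[4,2,5,1]
Step 6: ref 2 -> HIT, frames=[4,2,5,1]
Step 7: ref 3 -> FAULT, evict 1, frames=[4,2,5,3]
At step 7: evicted page 1

Answer: 1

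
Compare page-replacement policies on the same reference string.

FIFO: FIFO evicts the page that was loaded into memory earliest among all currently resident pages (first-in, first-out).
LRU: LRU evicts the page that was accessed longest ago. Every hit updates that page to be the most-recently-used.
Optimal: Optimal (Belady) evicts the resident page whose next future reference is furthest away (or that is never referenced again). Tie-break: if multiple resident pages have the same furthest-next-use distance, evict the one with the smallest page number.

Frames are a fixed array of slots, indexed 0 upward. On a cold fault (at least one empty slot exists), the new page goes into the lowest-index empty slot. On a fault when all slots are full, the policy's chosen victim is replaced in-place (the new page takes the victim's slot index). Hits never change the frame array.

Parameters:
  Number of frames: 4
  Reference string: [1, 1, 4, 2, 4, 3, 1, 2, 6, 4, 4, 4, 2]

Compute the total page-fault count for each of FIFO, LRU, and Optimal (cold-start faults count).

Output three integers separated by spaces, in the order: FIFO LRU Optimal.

Answer: 5 6 5

Derivation:
--- FIFO ---
  step 0: ref 1 -> FAULT, frames=[1,-,-,-] (faults so far: 1)
  step 1: ref 1 -> HIT, frames=[1,-,-,-] (faults so far: 1)
  step 2: ref 4 -> FAULT, frames=[1,4,-,-] (faults so far: 2)
  step 3: ref 2 -> FAULT, frames=[1,4,2,-] (faults so far: 3)
  step 4: ref 4 -> HIT, frames=[1,4,2,-] (faults so far: 3)
  step 5: ref 3 -> FAULT, frames=[1,4,2,3] (faults so far: 4)
  step 6: ref 1 -> HIT, frames=[1,4,2,3] (faults so far: 4)
  step 7: ref 2 -> HIT, frames=[1,4,2,3] (faults so far: 4)
  step 8: ref 6 -> FAULT, evict 1, frames=[6,4,2,3] (faults so far: 5)
  step 9: ref 4 -> HIT, frames=[6,4,2,3] (faults so far: 5)
  step 10: ref 4 -> HIT, frames=[6,4,2,3] (faults so far: 5)
  step 11: ref 4 -> HIT, frames=[6,4,2,3] (faults so far: 5)
  step 12: ref 2 -> HIT, frames=[6,4,2,3] (faults so far: 5)
  FIFO total faults: 5
--- LRU ---
  step 0: ref 1 -> FAULT, frames=[1,-,-,-] (faults so far: 1)
  step 1: ref 1 -> HIT, frames=[1,-,-,-] (faults so far: 1)
  step 2: ref 4 -> FAULT, frames=[1,4,-,-] (faults so far: 2)
  step 3: ref 2 -> FAULT, frames=[1,4,2,-] (faults so far: 3)
  step 4: ref 4 -> HIT, frames=[1,4,2,-] (faults so far: 3)
  step 5: ref 3 -> FAULT, frames=[1,4,2,3] (faults so far: 4)
  step 6: ref 1 -> HIT, frames=[1,4,2,3] (faults so far: 4)
  step 7: ref 2 -> HIT, frames=[1,4,2,3] (faults so far: 4)
  step 8: ref 6 -> FAULT, evict 4, frames=[1,6,2,3] (faults so far: 5)
  step 9: ref 4 -> FAULT, evict 3, frames=[1,6,2,4] (faults so far: 6)
  step 10: ref 4 -> HIT, frames=[1,6,2,4] (faults so far: 6)
  step 11: ref 4 -> HIT, frames=[1,6,2,4] (faults so far: 6)
  step 12: ref 2 -> HIT, frames=[1,6,2,4] (faults so far: 6)
  LRU total faults: 6
--- Optimal ---
  step 0: ref 1 -> FAULT, frames=[1,-,-,-] (faults so far: 1)
  step 1: ref 1 -> HIT, frames=[1,-,-,-] (faults so far: 1)
  step 2: ref 4 -> FAULT, frames=[1,4,-,-] (faults so far: 2)
  step 3: ref 2 -> FAULT, frames=[1,4,2,-] (faults so far: 3)
  step 4: ref 4 -> HIT, frames=[1,4,2,-] (faults so far: 3)
  step 5: ref 3 -> FAULT, frames=[1,4,2,3] (faults so far: 4)
  step 6: ref 1 -> HIT, frames=[1,4,2,3] (faults so far: 4)
  step 7: ref 2 -> HIT, frames=[1,4,2,3] (faults so far: 4)
  step 8: ref 6 -> FAULT, evict 1, frames=[6,4,2,3] (faults so far: 5)
  step 9: ref 4 -> HIT, frames=[6,4,2,3] (faults so far: 5)
  step 10: ref 4 -> HIT, frames=[6,4,2,3] (faults so far: 5)
  step 11: ref 4 -> HIT, frames=[6,4,2,3] (faults so far: 5)
  step 12: ref 2 -> HIT, frames=[6,4,2,3] (faults so far: 5)
  Optimal total faults: 5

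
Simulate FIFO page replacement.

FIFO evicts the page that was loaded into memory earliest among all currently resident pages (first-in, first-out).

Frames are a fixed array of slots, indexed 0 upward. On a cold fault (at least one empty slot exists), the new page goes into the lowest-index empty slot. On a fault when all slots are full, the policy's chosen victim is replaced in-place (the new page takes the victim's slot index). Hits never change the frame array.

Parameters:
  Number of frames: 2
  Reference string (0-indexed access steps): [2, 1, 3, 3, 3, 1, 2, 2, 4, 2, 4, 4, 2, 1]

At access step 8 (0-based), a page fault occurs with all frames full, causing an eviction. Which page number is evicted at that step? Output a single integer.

Step 0: ref 2 -> FAULT, frames=[2,-]
Step 1: ref 1 -> FAULT, frames=[2,1]
Step 2: ref 3 -> FAULT, evict 2, frames=[3,1]
Step 3: ref 3 -> HIT, frames=[3,1]
Step 4: ref 3 -> HIT, frames=[3,1]
Step 5: ref 1 -> HIT, frames=[3,1]
Step 6: ref 2 -> FAULT, evict 1, frames=[3,2]
Step 7: ref 2 -> HIT, frames=[3,2]
Step 8: ref 4 -> FAULT, evict 3, frames=[4,2]
At step 8: evicted page 3

Answer: 3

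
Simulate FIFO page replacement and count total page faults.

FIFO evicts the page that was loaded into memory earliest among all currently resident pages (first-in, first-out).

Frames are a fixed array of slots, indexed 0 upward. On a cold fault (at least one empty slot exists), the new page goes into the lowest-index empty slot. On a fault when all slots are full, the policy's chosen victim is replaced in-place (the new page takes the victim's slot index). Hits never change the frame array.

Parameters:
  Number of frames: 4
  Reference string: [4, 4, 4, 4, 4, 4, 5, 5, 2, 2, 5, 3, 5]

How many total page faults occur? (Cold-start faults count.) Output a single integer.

Answer: 4

Derivation:
Step 0: ref 4 → FAULT, frames=[4,-,-,-]
Step 1: ref 4 → HIT, frames=[4,-,-,-]
Step 2: ref 4 → HIT, frames=[4,-,-,-]
Step 3: ref 4 → HIT, frames=[4,-,-,-]
Step 4: ref 4 → HIT, frames=[4,-,-,-]
Step 5: ref 4 → HIT, frames=[4,-,-,-]
Step 6: ref 5 → FAULT, frames=[4,5,-,-]
Step 7: ref 5 → HIT, frames=[4,5,-,-]
Step 8: ref 2 → FAULT, frames=[4,5,2,-]
Step 9: ref 2 → HIT, frames=[4,5,2,-]
Step 10: ref 5 → HIT, frames=[4,5,2,-]
Step 11: ref 3 → FAULT, frames=[4,5,2,3]
Step 12: ref 5 → HIT, frames=[4,5,2,3]
Total faults: 4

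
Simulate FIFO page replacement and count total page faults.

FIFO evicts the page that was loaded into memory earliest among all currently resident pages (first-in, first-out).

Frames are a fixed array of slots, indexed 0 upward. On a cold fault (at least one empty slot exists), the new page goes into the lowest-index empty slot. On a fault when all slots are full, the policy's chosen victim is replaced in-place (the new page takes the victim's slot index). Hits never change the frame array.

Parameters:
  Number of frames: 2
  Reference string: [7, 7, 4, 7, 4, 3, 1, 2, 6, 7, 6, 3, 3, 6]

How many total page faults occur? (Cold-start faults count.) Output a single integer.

Answer: 9

Derivation:
Step 0: ref 7 → FAULT, frames=[7,-]
Step 1: ref 7 → HIT, frames=[7,-]
Step 2: ref 4 → FAULT, frames=[7,4]
Step 3: ref 7 → HIT, frames=[7,4]
Step 4: ref 4 → HIT, frames=[7,4]
Step 5: ref 3 → FAULT (evict 7), frames=[3,4]
Step 6: ref 1 → FAULT (evict 4), frames=[3,1]
Step 7: ref 2 → FAULT (evict 3), frames=[2,1]
Step 8: ref 6 → FAULT (evict 1), frames=[2,6]
Step 9: ref 7 → FAULT (evict 2), frames=[7,6]
Step 10: ref 6 → HIT, frames=[7,6]
Step 11: ref 3 → FAULT (evict 6), frames=[7,3]
Step 12: ref 3 → HIT, frames=[7,3]
Step 13: ref 6 → FAULT (evict 7), frames=[6,3]
Total faults: 9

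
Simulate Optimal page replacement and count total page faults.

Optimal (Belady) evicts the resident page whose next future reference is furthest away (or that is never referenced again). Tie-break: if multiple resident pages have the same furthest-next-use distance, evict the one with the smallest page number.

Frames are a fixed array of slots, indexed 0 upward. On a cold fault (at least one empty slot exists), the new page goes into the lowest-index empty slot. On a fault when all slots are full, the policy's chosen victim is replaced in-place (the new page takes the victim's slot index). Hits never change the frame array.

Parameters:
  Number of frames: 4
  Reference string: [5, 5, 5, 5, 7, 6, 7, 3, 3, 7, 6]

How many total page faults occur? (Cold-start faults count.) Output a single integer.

Answer: 4

Derivation:
Step 0: ref 5 → FAULT, frames=[5,-,-,-]
Step 1: ref 5 → HIT, frames=[5,-,-,-]
Step 2: ref 5 → HIT, frames=[5,-,-,-]
Step 3: ref 5 → HIT, frames=[5,-,-,-]
Step 4: ref 7 → FAULT, frames=[5,7,-,-]
Step 5: ref 6 → FAULT, frames=[5,7,6,-]
Step 6: ref 7 → HIT, frames=[5,7,6,-]
Step 7: ref 3 → FAULT, frames=[5,7,6,3]
Step 8: ref 3 → HIT, frames=[5,7,6,3]
Step 9: ref 7 → HIT, frames=[5,7,6,3]
Step 10: ref 6 → HIT, frames=[5,7,6,3]
Total faults: 4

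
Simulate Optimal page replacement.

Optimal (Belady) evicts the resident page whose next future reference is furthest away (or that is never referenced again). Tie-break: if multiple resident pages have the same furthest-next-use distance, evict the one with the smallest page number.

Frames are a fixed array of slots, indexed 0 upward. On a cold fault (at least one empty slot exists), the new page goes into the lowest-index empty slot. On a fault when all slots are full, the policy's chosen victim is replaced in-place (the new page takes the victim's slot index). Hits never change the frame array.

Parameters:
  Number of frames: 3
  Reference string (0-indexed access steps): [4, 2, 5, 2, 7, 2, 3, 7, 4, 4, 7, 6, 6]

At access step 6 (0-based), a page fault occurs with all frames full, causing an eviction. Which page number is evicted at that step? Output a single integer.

Answer: 2

Derivation:
Step 0: ref 4 -> FAULT, frames=[4,-,-]
Step 1: ref 2 -> FAULT, frames=[4,2,-]
Step 2: ref 5 -> FAULT, frames=[4,2,5]
Step 3: ref 2 -> HIT, frames=[4,2,5]
Step 4: ref 7 -> FAULT, evict 5, frames=[4,2,7]
Step 5: ref 2 -> HIT, frames=[4,2,7]
Step 6: ref 3 -> FAULT, evict 2, frames=[4,3,7]
At step 6: evicted page 2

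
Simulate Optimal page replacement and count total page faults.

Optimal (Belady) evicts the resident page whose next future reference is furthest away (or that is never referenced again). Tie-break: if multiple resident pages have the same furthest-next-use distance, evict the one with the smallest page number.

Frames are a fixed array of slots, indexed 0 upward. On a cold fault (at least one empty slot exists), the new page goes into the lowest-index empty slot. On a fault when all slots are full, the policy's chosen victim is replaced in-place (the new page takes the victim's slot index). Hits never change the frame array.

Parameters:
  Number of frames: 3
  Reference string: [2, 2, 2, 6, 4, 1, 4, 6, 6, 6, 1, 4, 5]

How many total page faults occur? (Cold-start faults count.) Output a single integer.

Answer: 5

Derivation:
Step 0: ref 2 → FAULT, frames=[2,-,-]
Step 1: ref 2 → HIT, frames=[2,-,-]
Step 2: ref 2 → HIT, frames=[2,-,-]
Step 3: ref 6 → FAULT, frames=[2,6,-]
Step 4: ref 4 → FAULT, frames=[2,6,4]
Step 5: ref 1 → FAULT (evict 2), frames=[1,6,4]
Step 6: ref 4 → HIT, frames=[1,6,4]
Step 7: ref 6 → HIT, frames=[1,6,4]
Step 8: ref 6 → HIT, frames=[1,6,4]
Step 9: ref 6 → HIT, frames=[1,6,4]
Step 10: ref 1 → HIT, frames=[1,6,4]
Step 11: ref 4 → HIT, frames=[1,6,4]
Step 12: ref 5 → FAULT (evict 1), frames=[5,6,4]
Total faults: 5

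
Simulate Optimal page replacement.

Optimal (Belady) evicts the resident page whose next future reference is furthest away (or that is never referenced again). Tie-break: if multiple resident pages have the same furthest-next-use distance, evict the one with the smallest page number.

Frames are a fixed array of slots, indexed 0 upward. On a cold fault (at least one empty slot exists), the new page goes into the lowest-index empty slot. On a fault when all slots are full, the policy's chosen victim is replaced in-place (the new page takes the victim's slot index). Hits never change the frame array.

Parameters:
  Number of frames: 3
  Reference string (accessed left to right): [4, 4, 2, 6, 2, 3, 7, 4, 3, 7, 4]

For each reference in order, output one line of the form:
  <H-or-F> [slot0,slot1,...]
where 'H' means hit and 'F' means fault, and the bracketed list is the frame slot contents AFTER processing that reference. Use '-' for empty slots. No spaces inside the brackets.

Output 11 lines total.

F [4,-,-]
H [4,-,-]
F [4,2,-]
F [4,2,6]
H [4,2,6]
F [4,3,6]
F [4,3,7]
H [4,3,7]
H [4,3,7]
H [4,3,7]
H [4,3,7]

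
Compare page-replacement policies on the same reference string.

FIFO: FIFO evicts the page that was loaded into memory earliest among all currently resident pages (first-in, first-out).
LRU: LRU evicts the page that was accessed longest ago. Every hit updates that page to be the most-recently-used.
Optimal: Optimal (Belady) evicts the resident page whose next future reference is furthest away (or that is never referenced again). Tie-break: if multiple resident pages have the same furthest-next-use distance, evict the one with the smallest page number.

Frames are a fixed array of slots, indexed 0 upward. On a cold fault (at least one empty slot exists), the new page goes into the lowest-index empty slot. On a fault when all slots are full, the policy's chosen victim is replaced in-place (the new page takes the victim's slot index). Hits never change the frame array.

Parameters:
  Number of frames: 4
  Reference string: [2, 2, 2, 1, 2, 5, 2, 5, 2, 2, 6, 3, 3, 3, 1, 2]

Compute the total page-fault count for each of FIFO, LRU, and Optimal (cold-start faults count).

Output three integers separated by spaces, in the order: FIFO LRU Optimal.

Answer: 6 6 5

Derivation:
--- FIFO ---
  step 0: ref 2 -> FAULT, frames=[2,-,-,-] (faults so far: 1)
  step 1: ref 2 -> HIT, frames=[2,-,-,-] (faults so far: 1)
  step 2: ref 2 -> HIT, frames=[2,-,-,-] (faults so far: 1)
  step 3: ref 1 -> FAULT, frames=[2,1,-,-] (faults so far: 2)
  step 4: ref 2 -> HIT, frames=[2,1,-,-] (faults so far: 2)
  step 5: ref 5 -> FAULT, frames=[2,1,5,-] (faults so far: 3)
  step 6: ref 2 -> HIT, frames=[2,1,5,-] (faults so far: 3)
  step 7: ref 5 -> HIT, frames=[2,1,5,-] (faults so far: 3)
  step 8: ref 2 -> HIT, frames=[2,1,5,-] (faults so far: 3)
  step 9: ref 2 -> HIT, frames=[2,1,5,-] (faults so far: 3)
  step 10: ref 6 -> FAULT, frames=[2,1,5,6] (faults so far: 4)
  step 11: ref 3 -> FAULT, evict 2, frames=[3,1,5,6] (faults so far: 5)
  step 12: ref 3 -> HIT, frames=[3,1,5,6] (faults so far: 5)
  step 13: ref 3 -> HIT, frames=[3,1,5,6] (faults so far: 5)
  step 14: ref 1 -> HIT, frames=[3,1,5,6] (faults so far: 5)
  step 15: ref 2 -> FAULT, evict 1, frames=[3,2,5,6] (faults so far: 6)
  FIFO total faults: 6
--- LRU ---
  step 0: ref 2 -> FAULT, frames=[2,-,-,-] (faults so far: 1)
  step 1: ref 2 -> HIT, frames=[2,-,-,-] (faults so far: 1)
  step 2: ref 2 -> HIT, frames=[2,-,-,-] (faults so far: 1)
  step 3: ref 1 -> FAULT, frames=[2,1,-,-] (faults so far: 2)
  step 4: ref 2 -> HIT, frames=[2,1,-,-] (faults so far: 2)
  step 5: ref 5 -> FAULT, frames=[2,1,5,-] (faults so far: 3)
  step 6: ref 2 -> HIT, frames=[2,1,5,-] (faults so far: 3)
  step 7: ref 5 -> HIT, frames=[2,1,5,-] (faults so far: 3)
  step 8: ref 2 -> HIT, frames=[2,1,5,-] (faults so far: 3)
  step 9: ref 2 -> HIT, frames=[2,1,5,-] (faults so far: 3)
  step 10: ref 6 -> FAULT, frames=[2,1,5,6] (faults so far: 4)
  step 11: ref 3 -> FAULT, evict 1, frames=[2,3,5,6] (faults so far: 5)
  step 12: ref 3 -> HIT, frames=[2,3,5,6] (faults so far: 5)
  step 13: ref 3 -> HIT, frames=[2,3,5,6] (faults so far: 5)
  step 14: ref 1 -> FAULT, evict 5, frames=[2,3,1,6] (faults so far: 6)
  step 15: ref 2 -> HIT, frames=[2,3,1,6] (faults so far: 6)
  LRU total faults: 6
--- Optimal ---
  step 0: ref 2 -> FAULT, frames=[2,-,-,-] (faults so far: 1)
  step 1: ref 2 -> HIT, frames=[2,-,-,-] (faults so far: 1)
  step 2: ref 2 -> HIT, frames=[2,-,-,-] (faults so far: 1)
  step 3: ref 1 -> FAULT, frames=[2,1,-,-] (faults so far: 2)
  step 4: ref 2 -> HIT, frames=[2,1,-,-] (faults so far: 2)
  step 5: ref 5 -> FAULT, frames=[2,1,5,-] (faults so far: 3)
  step 6: ref 2 -> HIT, frames=[2,1,5,-] (faults so far: 3)
  step 7: ref 5 -> HIT, frames=[2,1,5,-] (faults so far: 3)
  step 8: ref 2 -> HIT, frames=[2,1,5,-] (faults so far: 3)
  step 9: ref 2 -> HIT, frames=[2,1,5,-] (faults so far: 3)
  step 10: ref 6 -> FAULT, frames=[2,1,5,6] (faults so far: 4)
  step 11: ref 3 -> FAULT, evict 5, frames=[2,1,3,6] (faults so far: 5)
  step 12: ref 3 -> HIT, frames=[2,1,3,6] (faults so far: 5)
  step 13: ref 3 -> HIT, frames=[2,1,3,6] (faults so far: 5)
  step 14: ref 1 -> HIT, frames=[2,1,3,6] (faults so far: 5)
  step 15: ref 2 -> HIT, frames=[2,1,3,6] (faults so far: 5)
  Optimal total faults: 5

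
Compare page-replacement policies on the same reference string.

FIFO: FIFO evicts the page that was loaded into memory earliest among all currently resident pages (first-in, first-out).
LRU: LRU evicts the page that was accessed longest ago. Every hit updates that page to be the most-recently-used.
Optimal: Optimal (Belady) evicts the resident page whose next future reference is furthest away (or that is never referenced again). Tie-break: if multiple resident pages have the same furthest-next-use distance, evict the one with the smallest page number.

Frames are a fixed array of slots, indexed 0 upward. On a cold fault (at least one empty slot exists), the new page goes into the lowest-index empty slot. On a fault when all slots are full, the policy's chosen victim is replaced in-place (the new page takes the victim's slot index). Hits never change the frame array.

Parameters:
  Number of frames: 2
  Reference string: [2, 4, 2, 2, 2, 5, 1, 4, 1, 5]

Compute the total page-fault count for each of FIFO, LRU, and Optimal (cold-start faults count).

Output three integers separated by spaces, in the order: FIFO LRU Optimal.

--- FIFO ---
  step 0: ref 2 -> FAULT, frames=[2,-] (faults so far: 1)
  step 1: ref 4 -> FAULT, frames=[2,4] (faults so far: 2)
  step 2: ref 2 -> HIT, frames=[2,4] (faults so far: 2)
  step 3: ref 2 -> HIT, frames=[2,4] (faults so far: 2)
  step 4: ref 2 -> HIT, frames=[2,4] (faults so far: 2)
  step 5: ref 5 -> FAULT, evict 2, frames=[5,4] (faults so far: 3)
  step 6: ref 1 -> FAULT, evict 4, frames=[5,1] (faults so far: 4)
  step 7: ref 4 -> FAULT, evict 5, frames=[4,1] (faults so far: 5)
  step 8: ref 1 -> HIT, frames=[4,1] (faults so far: 5)
  step 9: ref 5 -> FAULT, evict 1, frames=[4,5] (faults so far: 6)
  FIFO total faults: 6
--- LRU ---
  step 0: ref 2 -> FAULT, frames=[2,-] (faults so far: 1)
  step 1: ref 4 -> FAULT, frames=[2,4] (faults so far: 2)
  step 2: ref 2 -> HIT, frames=[2,4] (faults so far: 2)
  step 3: ref 2 -> HIT, frames=[2,4] (faults so far: 2)
  step 4: ref 2 -> HIT, frames=[2,4] (faults so far: 2)
  step 5: ref 5 -> FAULT, evict 4, frames=[2,5] (faults so far: 3)
  step 6: ref 1 -> FAULT, evict 2, frames=[1,5] (faults so far: 4)
  step 7: ref 4 -> FAULT, evict 5, frames=[1,4] (faults so far: 5)
  step 8: ref 1 -> HIT, frames=[1,4] (faults so far: 5)
  step 9: ref 5 -> FAULT, evict 4, frames=[1,5] (faults so far: 6)
  LRU total faults: 6
--- Optimal ---
  step 0: ref 2 -> FAULT, frames=[2,-] (faults so far: 1)
  step 1: ref 4 -> FAULT, frames=[2,4] (faults so far: 2)
  step 2: ref 2 -> HIT, frames=[2,4] (faults so far: 2)
  step 3: ref 2 -> HIT, frames=[2,4] (faults so far: 2)
  step 4: ref 2 -> HIT, frames=[2,4] (faults so far: 2)
  step 5: ref 5 -> FAULT, evict 2, frames=[5,4] (faults so far: 3)
  step 6: ref 1 -> FAULT, evict 5, frames=[1,4] (faults so far: 4)
  step 7: ref 4 -> HIT, frames=[1,4] (faults so far: 4)
  step 8: ref 1 -> HIT, frames=[1,4] (faults so far: 4)
  step 9: ref 5 -> FAULT, evict 1, frames=[5,4] (faults so far: 5)
  Optimal total faults: 5

Answer: 6 6 5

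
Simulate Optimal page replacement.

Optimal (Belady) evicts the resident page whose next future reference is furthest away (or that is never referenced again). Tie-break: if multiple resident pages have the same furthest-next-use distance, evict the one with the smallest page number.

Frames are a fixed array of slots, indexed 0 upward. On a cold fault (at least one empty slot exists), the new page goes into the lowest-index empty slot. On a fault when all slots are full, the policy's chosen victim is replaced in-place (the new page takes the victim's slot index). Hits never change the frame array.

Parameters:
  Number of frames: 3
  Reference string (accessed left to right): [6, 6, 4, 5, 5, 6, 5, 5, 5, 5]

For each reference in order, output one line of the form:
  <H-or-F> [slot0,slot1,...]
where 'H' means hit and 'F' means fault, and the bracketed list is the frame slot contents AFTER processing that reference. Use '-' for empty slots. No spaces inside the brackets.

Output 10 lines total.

F [6,-,-]
H [6,-,-]
F [6,4,-]
F [6,4,5]
H [6,4,5]
H [6,4,5]
H [6,4,5]
H [6,4,5]
H [6,4,5]
H [6,4,5]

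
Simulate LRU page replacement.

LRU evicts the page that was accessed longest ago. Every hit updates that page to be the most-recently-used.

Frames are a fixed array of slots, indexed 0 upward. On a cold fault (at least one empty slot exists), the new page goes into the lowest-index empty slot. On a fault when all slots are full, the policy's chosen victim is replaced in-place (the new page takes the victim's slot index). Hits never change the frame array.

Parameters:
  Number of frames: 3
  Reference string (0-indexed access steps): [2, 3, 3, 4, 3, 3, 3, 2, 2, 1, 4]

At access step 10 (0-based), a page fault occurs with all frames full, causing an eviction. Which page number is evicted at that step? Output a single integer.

Answer: 3

Derivation:
Step 0: ref 2 -> FAULT, frames=[2,-,-]
Step 1: ref 3 -> FAULT, frames=[2,3,-]
Step 2: ref 3 -> HIT, frames=[2,3,-]
Step 3: ref 4 -> FAULT, frames=[2,3,4]
Step 4: ref 3 -> HIT, frames=[2,3,4]
Step 5: ref 3 -> HIT, frames=[2,3,4]
Step 6: ref 3 -> HIT, frames=[2,3,4]
Step 7: ref 2 -> HIT, frames=[2,3,4]
Step 8: ref 2 -> HIT, frames=[2,3,4]
Step 9: ref 1 -> FAULT, evict 4, frames=[2,3,1]
Step 10: ref 4 -> FAULT, evict 3, frames=[2,4,1]
At step 10: evicted page 3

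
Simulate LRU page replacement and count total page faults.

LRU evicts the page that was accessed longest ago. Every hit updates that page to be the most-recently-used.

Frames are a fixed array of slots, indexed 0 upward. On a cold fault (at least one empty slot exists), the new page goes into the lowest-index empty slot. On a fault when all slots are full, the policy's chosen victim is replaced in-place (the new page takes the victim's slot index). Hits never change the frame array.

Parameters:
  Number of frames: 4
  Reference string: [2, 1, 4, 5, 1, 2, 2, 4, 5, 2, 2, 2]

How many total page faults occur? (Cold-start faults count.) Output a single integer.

Step 0: ref 2 → FAULT, frames=[2,-,-,-]
Step 1: ref 1 → FAULT, frames=[2,1,-,-]
Step 2: ref 4 → FAULT, frames=[2,1,4,-]
Step 3: ref 5 → FAULT, frames=[2,1,4,5]
Step 4: ref 1 → HIT, frames=[2,1,4,5]
Step 5: ref 2 → HIT, frames=[2,1,4,5]
Step 6: ref 2 → HIT, frames=[2,1,4,5]
Step 7: ref 4 → HIT, frames=[2,1,4,5]
Step 8: ref 5 → HIT, frames=[2,1,4,5]
Step 9: ref 2 → HIT, frames=[2,1,4,5]
Step 10: ref 2 → HIT, frames=[2,1,4,5]
Step 11: ref 2 → HIT, frames=[2,1,4,5]
Total faults: 4

Answer: 4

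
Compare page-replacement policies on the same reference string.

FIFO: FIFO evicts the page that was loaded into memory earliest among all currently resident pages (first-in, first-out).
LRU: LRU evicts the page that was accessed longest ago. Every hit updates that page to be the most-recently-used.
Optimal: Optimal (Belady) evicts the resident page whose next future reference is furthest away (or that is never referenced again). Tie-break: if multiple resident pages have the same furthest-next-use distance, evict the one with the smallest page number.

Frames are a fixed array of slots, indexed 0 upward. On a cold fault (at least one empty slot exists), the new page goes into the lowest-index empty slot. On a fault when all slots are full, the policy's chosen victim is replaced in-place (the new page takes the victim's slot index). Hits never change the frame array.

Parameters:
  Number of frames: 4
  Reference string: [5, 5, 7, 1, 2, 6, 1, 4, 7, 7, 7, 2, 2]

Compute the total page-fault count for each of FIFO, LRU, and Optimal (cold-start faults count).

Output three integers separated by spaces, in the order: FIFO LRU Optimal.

Answer: 7 8 6

Derivation:
--- FIFO ---
  step 0: ref 5 -> FAULT, frames=[5,-,-,-] (faults so far: 1)
  step 1: ref 5 -> HIT, frames=[5,-,-,-] (faults so far: 1)
  step 2: ref 7 -> FAULT, frames=[5,7,-,-] (faults so far: 2)
  step 3: ref 1 -> FAULT, frames=[5,7,1,-] (faults so far: 3)
  step 4: ref 2 -> FAULT, frames=[5,7,1,2] (faults so far: 4)
  step 5: ref 6 -> FAULT, evict 5, frames=[6,7,1,2] (faults so far: 5)
  step 6: ref 1 -> HIT, frames=[6,7,1,2] (faults so far: 5)
  step 7: ref 4 -> FAULT, evict 7, frames=[6,4,1,2] (faults so far: 6)
  step 8: ref 7 -> FAULT, evict 1, frames=[6,4,7,2] (faults so far: 7)
  step 9: ref 7 -> HIT, frames=[6,4,7,2] (faults so far: 7)
  step 10: ref 7 -> HIT, frames=[6,4,7,2] (faults so far: 7)
  step 11: ref 2 -> HIT, frames=[6,4,7,2] (faults so far: 7)
  step 12: ref 2 -> HIT, frames=[6,4,7,2] (faults so far: 7)
  FIFO total faults: 7
--- LRU ---
  step 0: ref 5 -> FAULT, frames=[5,-,-,-] (faults so far: 1)
  step 1: ref 5 -> HIT, frames=[5,-,-,-] (faults so far: 1)
  step 2: ref 7 -> FAULT, frames=[5,7,-,-] (faults so far: 2)
  step 3: ref 1 -> FAULT, frames=[5,7,1,-] (faults so far: 3)
  step 4: ref 2 -> FAULT, frames=[5,7,1,2] (faults so far: 4)
  step 5: ref 6 -> FAULT, evict 5, frames=[6,7,1,2] (faults so far: 5)
  step 6: ref 1 -> HIT, frames=[6,7,1,2] (faults so far: 5)
  step 7: ref 4 -> FAULT, evict 7, frames=[6,4,1,2] (faults so far: 6)
  step 8: ref 7 -> FAULT, evict 2, frames=[6,4,1,7] (faults so far: 7)
  step 9: ref 7 -> HIT, frames=[6,4,1,7] (faults so far: 7)
  step 10: ref 7 -> HIT, frames=[6,4,1,7] (faults so far: 7)
  step 11: ref 2 -> FAULT, evict 6, frames=[2,4,1,7] (faults so far: 8)
  step 12: ref 2 -> HIT, frames=[2,4,1,7] (faults so far: 8)
  LRU total faults: 8
--- Optimal ---
  step 0: ref 5 -> FAULT, frames=[5,-,-,-] (faults so far: 1)
  step 1: ref 5 -> HIT, frames=[5,-,-,-] (faults so far: 1)
  step 2: ref 7 -> FAULT, frames=[5,7,-,-] (faults so far: 2)
  step 3: ref 1 -> FAULT, frames=[5,7,1,-] (faults so far: 3)
  step 4: ref 2 -> FAULT, frames=[5,7,1,2] (faults so far: 4)
  step 5: ref 6 -> FAULT, evict 5, frames=[6,7,1,2] (faults so far: 5)
  step 6: ref 1 -> HIT, frames=[6,7,1,2] (faults so far: 5)
  step 7: ref 4 -> FAULT, evict 1, frames=[6,7,4,2] (faults so far: 6)
  step 8: ref 7 -> HIT, frames=[6,7,4,2] (faults so far: 6)
  step 9: ref 7 -> HIT, frames=[6,7,4,2] (faults so far: 6)
  step 10: ref 7 -> HIT, frames=[6,7,4,2] (faults so far: 6)
  step 11: ref 2 -> HIT, frames=[6,7,4,2] (faults so far: 6)
  step 12: ref 2 -> HIT, frames=[6,7,4,2] (faults so far: 6)
  Optimal total faults: 6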